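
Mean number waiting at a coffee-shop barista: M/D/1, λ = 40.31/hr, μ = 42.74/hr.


ρ = 40.31/42.74 = 0.9431
M/D/1: Lq = ρ²/(2(1−ρ)) = 0.8895/(2·0.05686) = 7.82267

Final: 7.82267


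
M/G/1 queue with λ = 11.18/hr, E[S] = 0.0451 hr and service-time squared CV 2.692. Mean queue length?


ρ = λ·E[S] = 11.18·0.0451 = 0.5042
Lq = ρ²(1+C_s²)/(2(1−ρ)) = 0.2542·(1+2.692)/(2·0.4958)
= 0.2542·3.6920/0.9916 = 0.94662

Final: 0.94662


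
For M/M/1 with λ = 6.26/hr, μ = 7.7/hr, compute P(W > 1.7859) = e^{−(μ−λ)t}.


W ~ Exponential(μ−λ) for M/M/1.
μ − λ = 7.7 − 6.26 = 1.4400
P(W > t) = e^{−(μ−λ)t} = e^{−2.5717} = 0.076406

Final: 0.076406


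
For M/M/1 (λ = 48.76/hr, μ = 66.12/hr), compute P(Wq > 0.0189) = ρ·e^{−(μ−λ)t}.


ρ = 48.76/66.12 = 0.7374
P(Wq > t) = ρ·e^{−(μ−λ)t} = 0.7374·e^{−0.3281}
= 0.7374·0.720288 = 0.531174

Final: 0.531174


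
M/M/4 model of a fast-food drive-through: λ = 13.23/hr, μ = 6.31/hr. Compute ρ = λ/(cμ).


ρ = λ/(cμ) = 13.23/(4·6.31) = 13.23/25.24 = 0.5242

Final: 0.5242


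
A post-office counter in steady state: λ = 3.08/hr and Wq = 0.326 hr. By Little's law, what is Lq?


Lq = λWq = 3.08·0.326 = 1.0041

Final: 1.0041


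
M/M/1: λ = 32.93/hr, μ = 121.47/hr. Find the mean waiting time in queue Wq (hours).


ρ = 32.93/121.47 = 0.2711
Wq = ρ/(μ−λ) = 0.2711/(121.47 − 32.93) = 0.2711/88.54 = 0.003062 hr

Final: 0.003062 hr


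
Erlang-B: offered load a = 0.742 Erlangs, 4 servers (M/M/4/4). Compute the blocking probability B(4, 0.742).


B(c,a) = (a^c/c!) / Σ_{k=0}^{c} a^k/k!
a^4/4! = 0.012630
Σ terms (k=0..4): 1.00000 + 0.74200 + 0.27528 + 0.06809 + 0.01263 = 2.097998
B = 0.012630/2.097998 = 0.006020

Final: 0.006020


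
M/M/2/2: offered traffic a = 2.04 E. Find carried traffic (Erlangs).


B(2,2.04) = 0.406343 (Erlang-B)
Carried load = a(1 − B) = 2.04·(1 − 0.406343) = 2.04·0.593657 = 1.2111 E

Final: 1.2111 Erlangs


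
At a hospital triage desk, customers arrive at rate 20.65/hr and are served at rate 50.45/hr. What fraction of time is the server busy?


ρ = λ/μ = 20.65/50.45 = 0.4093

Final: 0.4093


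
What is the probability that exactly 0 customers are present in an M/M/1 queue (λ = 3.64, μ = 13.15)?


ρ = 3.64/13.15 = 0.2768
P_n = (1−ρ)·ρ^n = (1 − 0.2768)·0.2768^0 = 0.7232·1.000000 = 0.723194

Final: 0.723194


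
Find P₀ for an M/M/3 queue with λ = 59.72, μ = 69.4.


a = λ/μ = 59.72/69.4 = 0.8605; ρ = a/c = 0.2868
Σ_{k=0}^{2} a^k/k! (terms k=0..2) = 1.00000 + 0.86052 + 0.37025 = 2.23076
Tail: a^3/(3!(1−ρ)) = 0.63721/(6·0.7132) = 0.14892
P₀ = 1/(2.23076 + 0.14892) = 1/2.37968 = 0.420224

Final: 0.420224


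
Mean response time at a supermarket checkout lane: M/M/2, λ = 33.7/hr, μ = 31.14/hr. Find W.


a = 1.0822; ρ = 0.5411; P₀ = 0.297770
Lq = P₀·a^c·ρ/(c!(1−ρ)²) = 0.44805
Wq = Lq/λ = 0.44805/33.7 = 0.01330 hr
W = Wq + 1/μ = 0.01330 + 0.03211 = 0.04541 hr

Final: 0.04541 hr


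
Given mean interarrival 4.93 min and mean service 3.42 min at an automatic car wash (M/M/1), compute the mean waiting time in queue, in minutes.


λ = 60/4.93 = 12.1704 /hr
μ = 60/3.42 = 17.5439 /hr
ρ = λ/μ = 12.1704/17.5439 = 0.6937
Wq = ρ/(μ−λ) = 0.6937/(17.5439−12.1704) = 0.12910 hr
In minutes: 0.12910·60 = 7.746 min

Final: 7.746 min


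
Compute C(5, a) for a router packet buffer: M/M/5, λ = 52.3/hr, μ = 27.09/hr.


a = λ/μ = 1.9306; ρ = a/5 = 0.3861
P₀ = 0.144166 (from M/M/c formula)
C(c,a) = [a^c/(c!(1−ρ))]·P₀ = [26.82029/(120·0.6139)]·0.144166
= 0.36408·0.144166 = 0.052488

Final: 0.052488


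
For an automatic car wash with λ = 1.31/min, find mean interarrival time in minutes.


Mean interarrival time = 1/λ = 1/1.31 minute = 0.76336 minute
In minutes: 0.76336 × 1 = 0.7634 min

Final: 0.7634 min


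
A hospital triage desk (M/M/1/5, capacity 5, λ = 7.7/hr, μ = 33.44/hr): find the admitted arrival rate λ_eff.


ρ = 0.2303; P_K = (1−ρ)ρ^5/(1−ρ^6) = 0.0004983
λ_eff = λ(1 − P_K) = 7.7·(1 − 0.0004983) = 7.7·0.999502 = 7.6962 /hr

Final: 7.6962 /hr


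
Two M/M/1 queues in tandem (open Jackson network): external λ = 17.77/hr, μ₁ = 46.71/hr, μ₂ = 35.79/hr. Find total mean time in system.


Each node sees arrival rate λ = 17.77/hr (tandem ⇒ throughput preserved).
W₁ = 1/(μ₁−λ) = 1/(46.71−17.77) = 0.03455 hr
W₂ = 1/(μ₂−λ) = 1/(35.79−17.77) = 0.05549 hr
W_total = W₁ + W₂ = 0.03455 + 0.05549 = 0.09005 hr

Final: 0.09005 hr


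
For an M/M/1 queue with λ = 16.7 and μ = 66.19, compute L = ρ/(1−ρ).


ρ = λ/μ = 16.7/66.19 = 0.2523
L = ρ/(1−ρ) = 0.2523/(1 − 0.2523) = 0.2523/0.7477 = 0.3374

Final: 0.3374


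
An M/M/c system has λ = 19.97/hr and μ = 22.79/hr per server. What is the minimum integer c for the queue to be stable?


Stability requires cμ > λ ⇔ c > λ/μ.
λ/μ = 19.97/22.79 = 0.8763
Minimum integer c = ⌊0.8763⌋ + 1 = 1
Check: 1·22.79 = 22.79 > 19.97, while 0·22.79 = 0.00 ≤ 19.97

Final: 1 servers


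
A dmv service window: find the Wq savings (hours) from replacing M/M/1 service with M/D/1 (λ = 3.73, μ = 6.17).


ρ = 3.73/6.17 = 0.6045
Wq(M/M/1) = ρ/(μ−λ) = 0.6045/2.44 = 0.24776 hr
Wq(M/D/1) = ρ/(2(μ−λ)) = 0.12388 hr
Savings = 0.24776 − 0.12388 = 0.12388 hr

Final: 0.12388 hr


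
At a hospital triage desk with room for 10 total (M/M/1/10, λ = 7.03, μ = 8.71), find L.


ρ = 7.03/8.71 = 0.8071
L = ρ[1 − (K+1)ρ^K + Kρ^(K+1)] / [(1−ρ)(1−ρ^(K+1))]
Numerator: 0.8071·(1 − 11·0.117320 + 10·0.094691) = 0.529785
Denominator: (0.1929)·(0.905309) = 0.174618
L = 0.529785/0.174618 = 3.0340

Final: 3.0340


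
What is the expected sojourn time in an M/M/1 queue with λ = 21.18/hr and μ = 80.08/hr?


W = 1/(μ−λ) = 1/(80.08 − 21.18) = 1/58.90 = 0.01698 hr

Final: 0.01698 hr


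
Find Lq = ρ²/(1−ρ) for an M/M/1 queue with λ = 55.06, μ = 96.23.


ρ = 55.06/96.23 = 0.5722
Lq = ρ²/(1−ρ) = 0.3274/0.4278 = 0.7652

Final: 0.7652


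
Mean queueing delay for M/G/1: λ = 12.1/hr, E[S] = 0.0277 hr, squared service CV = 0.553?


ρ = λ·E[S] = 12.1·0.0277 = 0.3352
E[S²] = E[S]²(1+C_s²) = 0.0277²·(1+0.553) = 0.001192
Wq = λ·E[S²]/(2(1−ρ)) = 12.1·0.001192/(2·0.6648) = 0.01084 hr

Final: 0.01084 hr


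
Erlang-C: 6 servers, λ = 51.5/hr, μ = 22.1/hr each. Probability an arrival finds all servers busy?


a = λ/μ = 2.3303; ρ = a/6 = 0.3884
P₀ = 0.096903 (from M/M/c formula)
C(c,a) = [a^c/(c!(1−ρ))]·P₀ = [160.13628/(720·0.6116)]·0.096903
= 0.36365·0.096903 = 0.035238

Final: 0.035238


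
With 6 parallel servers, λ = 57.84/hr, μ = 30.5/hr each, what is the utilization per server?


ρ = λ/(cμ) = 57.84/(6·30.5) = 57.84/183.00 = 0.3161

Final: 0.3161


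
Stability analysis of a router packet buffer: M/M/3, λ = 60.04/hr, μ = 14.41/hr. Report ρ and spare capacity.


Total capacity cμ = 3·14.41 = 43.23/hr
ρ = λ/(cμ) = 60.04/43.23 = 1.3889
Stable ⇔ ρ < 1: NO
Spare capacity = cμ − λ = 43.23 − 60.04 = -16.81/hr

Final: ρ = 1.3889; unstable; margin = -16.81/hr


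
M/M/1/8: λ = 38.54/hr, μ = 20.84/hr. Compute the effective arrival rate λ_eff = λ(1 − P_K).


ρ = 1.8493; P_K = (1−ρ)ρ^8/(1−ρ^9) = 0.461086
λ_eff = λ(1 − P_K) = 38.54·(1 − 0.461086) = 38.54·0.538914 = 20.7698 /hr

Final: 20.7698 /hr


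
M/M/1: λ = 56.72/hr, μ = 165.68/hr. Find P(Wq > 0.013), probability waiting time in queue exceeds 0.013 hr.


ρ = 56.72/165.68 = 0.3423
P(Wq > t) = ρ·e^{−(μ−λ)t} = 0.3423·e^{−1.4165}
= 0.3423·0.242566 = 0.083042

Final: 0.083042


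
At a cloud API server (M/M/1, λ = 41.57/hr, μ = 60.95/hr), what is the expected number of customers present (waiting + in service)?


ρ = λ/μ = 41.57/60.95 = 0.6820
L = ρ/(1−ρ) = 0.6820/(1 − 0.6820) = 0.6820/0.3180 = 2.1450

Final: 2.1450


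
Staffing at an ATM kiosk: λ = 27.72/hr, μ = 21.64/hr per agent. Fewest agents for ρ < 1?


Stability requires cμ > λ ⇔ c > λ/μ.
λ/μ = 27.72/21.64 = 1.2810
Minimum integer c = ⌊1.2810⌋ + 1 = 2
Check: 2·21.64 = 43.28 > 27.72, while 1·21.64 = 21.64 ≤ 27.72

Final: 2 servers


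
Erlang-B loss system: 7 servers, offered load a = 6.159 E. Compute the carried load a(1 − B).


B(7,6.159) = 0.195387 (Erlang-B)
Carried load = a(1 − B) = 6.159·(1 − 0.195387) = 6.159·0.804613 = 4.9556 E

Final: 4.9556 Erlangs


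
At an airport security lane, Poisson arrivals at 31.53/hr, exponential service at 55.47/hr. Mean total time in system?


W = 1/(μ−λ) = 1/(55.47 − 31.53) = 1/23.94 = 0.04177 hr

Final: 0.04177 hr


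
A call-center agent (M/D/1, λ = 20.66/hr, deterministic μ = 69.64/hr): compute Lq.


ρ = 20.66/69.64 = 0.2967
M/D/1: Lq = ρ²/(2(1−ρ)) = 0.08801/(2·0.7033) = 0.06257

Final: 0.06257


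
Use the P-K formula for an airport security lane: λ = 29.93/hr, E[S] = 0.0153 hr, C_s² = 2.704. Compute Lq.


ρ = λ·E[S] = 29.93·0.0153 = 0.4579
Lq = ρ²(1+C_s²)/(2(1−ρ)) = 0.2097·(1+2.704)/(2·0.5421)
= 0.2097·3.7040/1.0841 = 0.71644

Final: 0.71644


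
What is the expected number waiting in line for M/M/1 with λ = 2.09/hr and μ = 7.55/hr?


ρ = 2.09/7.55 = 0.2768
Lq = ρ²/(1−ρ) = 0.07663/0.7232 = 0.1060

Final: 0.1060


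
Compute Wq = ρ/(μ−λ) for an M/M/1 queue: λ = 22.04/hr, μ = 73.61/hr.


ρ = 22.04/73.61 = 0.2994
Wq = ρ/(μ−λ) = 0.2994/(73.61 − 22.04) = 0.2994/51.57 = 0.005806 hr

Final: 0.005806 hr


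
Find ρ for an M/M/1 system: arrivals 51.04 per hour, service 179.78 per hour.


ρ = λ/μ = 51.04/179.78 = 0.2839

Final: 0.2839


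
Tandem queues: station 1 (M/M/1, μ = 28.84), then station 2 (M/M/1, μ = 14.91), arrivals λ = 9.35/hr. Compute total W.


Each node sees arrival rate λ = 9.35/hr (tandem ⇒ throughput preserved).
W₁ = 1/(μ₁−λ) = 1/(28.84−9.35) = 0.05131 hr
W₂ = 1/(μ₂−λ) = 1/(14.91−9.35) = 0.17986 hr
W_total = W₁ + W₂ = 0.05131 + 0.17986 = 0.23116 hr

Final: 0.23116 hr


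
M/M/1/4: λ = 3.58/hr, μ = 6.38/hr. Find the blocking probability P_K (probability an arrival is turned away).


ρ = λ/μ = 3.58/6.38 = 0.5611
P_K = (1−ρ)ρ^K/(1−ρ^(K+1)) = (0.4389·0.099140)/(1 − 0.055630)
= 0.043510/0.944370 = 0.046073

Final: 0.046073


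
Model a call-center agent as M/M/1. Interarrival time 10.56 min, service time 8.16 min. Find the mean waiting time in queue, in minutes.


λ = 60/10.56 = 5.6818 /hr
μ = 60/8.16 = 7.3529 /hr
ρ = λ/μ = 5.6818/7.3529 = 0.7727
Wq = ρ/(μ−λ) = 0.7727/(7.3529−5.6818) = 0.46240 hr
In minutes: 0.46240·60 = 27.744 min

Final: 27.744 min


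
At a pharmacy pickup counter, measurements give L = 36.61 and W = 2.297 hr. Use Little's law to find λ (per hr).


λ = L/W = 36.61/2.297 = 15.9382 /hr

Final: 15.9382 /hr


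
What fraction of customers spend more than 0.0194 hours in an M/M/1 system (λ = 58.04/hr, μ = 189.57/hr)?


W ~ Exponential(μ−λ) for M/M/1.
μ − λ = 189.57 − 58.04 = 131.5300
P(W > t) = e^{−(μ−λ)t} = e^{−2.5517} = 0.077950

Final: 0.077950


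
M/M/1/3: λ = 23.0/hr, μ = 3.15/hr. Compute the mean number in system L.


ρ = 23.0/3.15 = 7.3016
L = ρ[1 − (K+1)ρ^K + Kρ^(K+1)] / [(1−ρ)(1−ρ^(K+1))]
Numerator: 7.3016·(1 − 4·389.270817 + 3·2842.294855) = 50897.914228
Denominator: (-6.3016)·(-2841.294855) = 17904.667578
L = 50897.914228/17904.667578 = 2.8427

Final: 2.8427


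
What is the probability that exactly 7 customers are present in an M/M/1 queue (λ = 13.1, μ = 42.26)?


ρ = 13.1/42.26 = 0.3100
P_n = (1−ρ)·ρ^n = (1 − 0.3100)·0.3100^7 = 0.6900·0.0002750 = 0.0001898

Final: 0.0001898


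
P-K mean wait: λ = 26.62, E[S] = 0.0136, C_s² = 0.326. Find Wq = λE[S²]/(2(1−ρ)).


ρ = λ·E[S] = 26.62·0.0136 = 0.3620
E[S²] = E[S]²(1+C_s²) = 0.0136²·(1+0.326) = 0.0002453
Wq = λ·E[S²]/(2(1−ρ)) = 26.62·0.0002453/(2·0.6380) = 0.005117 hr

Final: 0.005117 hr


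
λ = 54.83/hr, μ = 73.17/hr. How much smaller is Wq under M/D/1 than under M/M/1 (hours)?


ρ = 54.83/73.17 = 0.7494
Wq(M/M/1) = ρ/(μ−λ) = 0.7494/18.34 = 0.04086 hr
Wq(M/D/1) = ρ/(2(μ−λ)) = 0.02043 hr
Savings = 0.04086 − 0.02043 = 0.02043 hr

Final: 0.02043 hr


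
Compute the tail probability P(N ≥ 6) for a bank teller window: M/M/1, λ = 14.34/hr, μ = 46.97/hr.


ρ = 14.34/46.97 = 0.3053
P(N ≥ n) = ρ^n = 0.3053^6 = 0.0008098

Final: 0.0008098


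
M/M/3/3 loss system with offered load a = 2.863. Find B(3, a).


B(c,a) = (a^c/c!) / Σ_{k=0}^{c} a^k/k!
a^3/3! = 3.911225
Σ terms (k=0..3): 1.00000 + 2.86300 + 4.09838 + 3.91122 = 11.872609
B = 3.911225/11.872609 = 0.329433

Final: 0.329433


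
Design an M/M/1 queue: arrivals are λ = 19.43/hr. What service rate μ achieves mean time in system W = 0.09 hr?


W = 1/(μ−λ) ⇒ μ − λ = 1/W = 1/0.09 = 11.1111
μ = λ + 1/W = 19.43 + 11.1111 = 30.5411 per hr

Final: 30.5411 /hr


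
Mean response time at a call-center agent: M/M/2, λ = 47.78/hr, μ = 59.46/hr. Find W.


a = 0.8036; ρ = 0.4018; P₀ = 0.426755
Lq = P₀·a^c·ρ/(c!(1−ρ)²) = 0.15469
Wq = Lq/λ = 0.15469/47.78 = 0.003238 hr
W = Wq + 1/μ = 0.003238 + 0.01682 = 0.02006 hr

Final: 0.02006 hr


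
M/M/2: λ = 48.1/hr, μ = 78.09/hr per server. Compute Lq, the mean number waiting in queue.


a = λ/μ = 0.6160; ρ = a/2 = 0.3080
P₀ = 0.529078
Lq = P₀·a^c·ρ / (c!·(1−ρ)²) = 0.529078·0.37940·0.3080/(2·0.47889)
= 0.06455

Final: 0.06455


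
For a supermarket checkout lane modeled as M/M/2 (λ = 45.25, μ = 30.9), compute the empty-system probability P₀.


a = λ/μ = 45.25/30.9 = 1.4644; ρ = a/c = 0.7322
Σ_{k=0}^{1} a^k/k! (terms k=0..1) = 1.00000 + 1.46440 = 2.46440
Tail: a^2/(2!(1−ρ)) = 2.14447/(2·0.2678) = 4.00388
P₀ = 1/(2.46440 + 4.00388) = 1/6.46828 = 0.154601

Final: 0.154601


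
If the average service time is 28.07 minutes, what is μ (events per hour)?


μ = 1/(service time) in consistent units.
1 hour = 60 min, so μ = 60/28.07 = 2.1375 per hour

Final: 2.1375 /hr


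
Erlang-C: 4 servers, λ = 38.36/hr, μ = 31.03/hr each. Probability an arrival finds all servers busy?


a = λ/μ = 1.2362; ρ = a/4 = 0.3091
P₀ = 0.289346 (from M/M/c formula)
C(c,a) = [a^c/(c!(1−ρ))]·P₀ = [2.33554/(24·0.6909)]·0.289346
= 0.14084·0.289346 = 0.040752

Final: 0.040752


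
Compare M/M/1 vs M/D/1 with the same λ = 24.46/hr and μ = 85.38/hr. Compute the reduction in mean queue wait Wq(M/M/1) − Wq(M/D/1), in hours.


ρ = 24.46/85.38 = 0.2865
Wq(M/M/1) = ρ/(μ−λ) = 0.2865/60.92 = 0.004703 hr
Wq(M/D/1) = ρ/(2(μ−λ)) = 0.002351 hr
Savings = 0.004703 − 0.002351 = 0.002351 hr

Final: 0.002351 hr


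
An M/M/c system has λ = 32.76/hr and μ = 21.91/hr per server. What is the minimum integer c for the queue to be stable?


Stability requires cμ > λ ⇔ c > λ/μ.
λ/μ = 32.76/21.91 = 1.4952
Minimum integer c = ⌊1.4952⌋ + 1 = 2
Check: 2·21.91 = 43.82 > 32.76, while 1·21.91 = 21.91 ≤ 32.76

Final: 2 servers


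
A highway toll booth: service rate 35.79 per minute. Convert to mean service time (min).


Mean service time = 1/μ = 1/35.79 minute = 0.02794 minute
In minutes: 0.02794 × 1 = 0.02794 min

Final: 0.02794 min


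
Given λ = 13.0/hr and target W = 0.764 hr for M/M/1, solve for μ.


W = 1/(μ−λ) ⇒ μ − λ = 1/W = 1/0.764 = 1.3089
μ = λ + 1/W = 13.0 + 1.3089 = 14.3089 per hr

Final: 14.3089 /hr


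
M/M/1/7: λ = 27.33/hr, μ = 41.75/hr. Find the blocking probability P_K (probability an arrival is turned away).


ρ = λ/μ = 27.33/41.75 = 0.6546
P_K = (1−ρ)ρ^K/(1−ρ^(K+1)) = (0.3454·0.051509)/(1 − 0.033718)
= 0.017791/0.966282 = 0.018411

Final: 0.018411


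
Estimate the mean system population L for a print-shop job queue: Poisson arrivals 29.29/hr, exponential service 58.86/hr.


ρ = λ/μ = 29.29/58.86 = 0.4976
L = ρ/(1−ρ) = 0.4976/(1 − 0.4976) = 0.4976/0.5024 = 0.9905

Final: 0.9905


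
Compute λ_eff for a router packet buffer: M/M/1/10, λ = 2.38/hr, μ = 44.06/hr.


ρ = 0.05402; P_K = (1−ρ)ρ^10/(1−ρ^11) = 2.001e-13
λ_eff = λ(1 − P_K) = 2.38·(1 − 2.001e-13) = 2.38·1.000000 = 2.3800 /hr

Final: 2.3800 /hr


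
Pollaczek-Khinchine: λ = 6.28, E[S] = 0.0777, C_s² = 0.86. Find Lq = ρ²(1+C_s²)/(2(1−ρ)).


ρ = λ·E[S] = 6.28·0.0777 = 0.4880
Lq = ρ²(1+C_s²)/(2(1−ρ)) = 0.2381·(1+0.86)/(2·0.5120)
= 0.2381·1.8600/1.0241 = 0.43245

Final: 0.43245


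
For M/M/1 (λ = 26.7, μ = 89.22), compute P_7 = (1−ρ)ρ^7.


ρ = 26.7/89.22 = 0.2993
P_n = (1−ρ)·ρ^n = (1 − 0.2993)·0.2993^7 = 0.7007·0.0002150 = 0.0001506

Final: 0.0001506


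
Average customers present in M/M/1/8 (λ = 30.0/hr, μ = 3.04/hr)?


ρ = 30.0/3.04 = 9.8684
L = ρ[1 − (K+1)ρ^K + Kρ^(K+1)] / [(1−ρ)(1−ρ^(K+1))]
Numerator: 9.8684·(1 − 9·89945899.416115 + 8·887624007.395874) = 62086963474.558777
Denominator: (-8.8684)·(-887624006.395874) = 7871823425.142358
L = 62086963474.558777/7871823425.142358 = 7.8872

Final: 7.8872


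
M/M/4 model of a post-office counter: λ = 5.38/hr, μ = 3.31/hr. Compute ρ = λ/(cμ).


ρ = λ/(cμ) = 5.38/(4·3.31) = 5.38/13.24 = 0.4063

Final: 0.4063


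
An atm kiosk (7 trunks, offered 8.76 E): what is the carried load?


B(7,8.76) = 0.349317 (Erlang-B)
Carried load = a(1 − B) = 8.76·(1 − 0.349317) = 8.76·0.650683 = 5.7000 E

Final: 5.7000 Erlangs


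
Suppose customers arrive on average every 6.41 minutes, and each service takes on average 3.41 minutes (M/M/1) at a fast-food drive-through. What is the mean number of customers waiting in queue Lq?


λ = 60/6.41 = 9.3604 /hr
μ = 60/3.41 = 17.5953 /hr
ρ = λ/μ = 9.3604/17.5953 = 0.5320
Lq = ρ²/(1−ρ) = 0.2830/0.4680 = 0.6047

Final: 0.6047


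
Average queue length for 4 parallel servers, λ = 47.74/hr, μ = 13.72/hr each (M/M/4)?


a = λ/μ = 3.4796; ρ = a/4 = 0.8699
P₀ = 0.015503
Lq = P₀·a^c·ρ / (c!·(1−ρ)²) = 0.015503·146.59299·0.8699/(24·0.01693)
= 4.86656

Final: 4.86656


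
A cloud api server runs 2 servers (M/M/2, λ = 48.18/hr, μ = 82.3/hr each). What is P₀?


a = λ/μ = 48.18/82.3 = 0.5854; ρ = a/c = 0.2927
Σ_{k=0}^{1} a^k/k! (terms k=0..1) = 1.00000 + 0.58542 = 1.58542
Tail: a^2/(2!(1−ρ)) = 0.34272/(2·0.7073) = 0.24227
P₀ = 1/(1.58542 + 0.24227) = 1/1.82769 = 0.547138

Final: 0.547138


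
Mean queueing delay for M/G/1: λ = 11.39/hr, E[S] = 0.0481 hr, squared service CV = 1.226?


ρ = λ·E[S] = 11.39·0.0481 = 0.5479
E[S²] = E[S]²(1+C_s²) = 0.0481²·(1+1.226) = 0.005150
Wq = λ·E[S²]/(2(1−ρ)) = 11.39·0.005150/(2·0.4521) = 0.06487 hr

Final: 0.06487 hr


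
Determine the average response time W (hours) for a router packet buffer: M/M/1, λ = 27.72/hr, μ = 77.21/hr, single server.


W = 1/(μ−λ) = 1/(77.21 − 27.72) = 1/49.49 = 0.02021 hr

Final: 0.02021 hr


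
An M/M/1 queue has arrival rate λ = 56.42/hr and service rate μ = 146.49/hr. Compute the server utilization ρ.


ρ = λ/μ = 56.42/146.49 = 0.3851

Final: 0.3851


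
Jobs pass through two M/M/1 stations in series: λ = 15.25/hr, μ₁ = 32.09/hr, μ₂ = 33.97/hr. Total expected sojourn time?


Each node sees arrival rate λ = 15.25/hr (tandem ⇒ throughput preserved).
W₁ = 1/(μ₁−λ) = 1/(32.09−15.25) = 0.05938 hr
W₂ = 1/(μ₂−λ) = 1/(33.97−15.25) = 0.05342 hr
W_total = W₁ + W₂ = 0.05938 + 0.05342 = 0.11280 hr

Final: 0.11280 hr


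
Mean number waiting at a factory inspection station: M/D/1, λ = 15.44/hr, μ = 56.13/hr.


ρ = 15.44/56.13 = 0.2751
M/D/1: Lq = ρ²/(2(1−ρ)) = 0.07567/(2·0.7249) = 0.05219

Final: 0.05219


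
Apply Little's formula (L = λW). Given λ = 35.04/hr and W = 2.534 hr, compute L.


L = λW = 35.04·2.534 = 88.7914

Final: 88.7914


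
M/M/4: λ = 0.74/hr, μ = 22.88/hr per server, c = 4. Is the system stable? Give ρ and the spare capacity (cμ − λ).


Total capacity cμ = 4·22.88 = 91.52/hr
ρ = λ/(cμ) = 0.74/91.52 = 0.008086
Stable ⇔ ρ < 1: YES
Spare capacity = cμ − λ = 91.52 − 0.74 = 90.78/hr

Final: ρ = 0.008086; stable; margin = 90.78/hr


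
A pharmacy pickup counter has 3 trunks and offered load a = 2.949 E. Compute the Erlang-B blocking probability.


B(c,a) = (a^c/c!) / Σ_{k=0}^{c} a^k/k!
a^3/3! = 4.274379
Σ terms (k=0..3): 1.00000 + 2.94900 + 4.34830 + 4.27438 = 12.571680
B = 4.274379/12.571680 = 0.340001

Final: 0.340001


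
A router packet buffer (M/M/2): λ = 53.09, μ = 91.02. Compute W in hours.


a = 0.5833; ρ = 0.2916; P₀ = 0.548420
Lq = P₀·a^c·ρ/(c!(1−ρ)²) = 0.05422
Wq = Lq/λ = 0.05422/53.09 = 0.001021 hr
W = Wq + 1/μ = 0.001021 + 0.01099 = 0.01201 hr

Final: 0.01201 hr


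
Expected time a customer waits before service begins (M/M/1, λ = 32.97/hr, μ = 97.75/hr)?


ρ = 32.97/97.75 = 0.3373
Wq = ρ/(μ−λ) = 0.3373/(97.75 − 32.97) = 0.3373/64.78 = 0.005207 hr

Final: 0.005207 hr


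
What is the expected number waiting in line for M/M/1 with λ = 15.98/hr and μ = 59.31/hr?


ρ = 15.98/59.31 = 0.2694
Lq = ρ²/(1−ρ) = 0.07259/0.7306 = 0.09937

Final: 0.09937


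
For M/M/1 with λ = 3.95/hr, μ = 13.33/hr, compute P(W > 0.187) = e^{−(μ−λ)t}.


W ~ Exponential(μ−λ) for M/M/1.
μ − λ = 13.33 − 3.95 = 9.3800
P(W > t) = e^{−(μ−λ)t} = e^{−1.7541} = 0.173070

Final: 0.173070


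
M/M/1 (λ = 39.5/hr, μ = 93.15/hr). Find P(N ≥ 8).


ρ = 39.5/93.15 = 0.4240
P(N ≥ n) = ρ^n = 0.4240^8 = 0.001045

Final: 0.001045


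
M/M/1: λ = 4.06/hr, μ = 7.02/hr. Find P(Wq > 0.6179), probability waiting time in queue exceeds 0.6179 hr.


ρ = 4.06/7.02 = 0.5783
P(Wq > t) = ρ·e^{−(μ−λ)t} = 0.5783·e^{−1.8290}
= 0.5783·0.160577 = 0.092869

Final: 0.092869


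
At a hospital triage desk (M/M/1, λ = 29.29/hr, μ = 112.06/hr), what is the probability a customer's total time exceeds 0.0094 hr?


W ~ Exponential(μ−λ) for M/M/1.
μ − λ = 112.06 − 29.29 = 82.7700
P(W > t) = e^{−(μ−λ)t} = e^{−0.7780} = 0.459306

Final: 0.459306


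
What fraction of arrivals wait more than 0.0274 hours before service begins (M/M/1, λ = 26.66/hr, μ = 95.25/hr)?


ρ = 26.66/95.25 = 0.2799
P(Wq > t) = ρ·e^{−(μ−λ)t} = 0.2799·e^{−1.8794}
= 0.2799·0.152687 = 0.042736

Final: 0.042736


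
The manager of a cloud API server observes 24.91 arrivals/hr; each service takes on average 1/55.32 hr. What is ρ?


ρ = λ/μ = 24.91/55.32 = 0.4503

Final: 0.4503


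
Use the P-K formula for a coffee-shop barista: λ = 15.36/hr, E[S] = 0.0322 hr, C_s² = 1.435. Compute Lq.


ρ = λ·E[S] = 15.36·0.0322 = 0.4946
Lq = ρ²(1+C_s²)/(2(1−ρ)) = 0.2446·(1+1.435)/(2·0.5054)
= 0.2446·2.4350/1.0108 = 0.58928

Final: 0.58928


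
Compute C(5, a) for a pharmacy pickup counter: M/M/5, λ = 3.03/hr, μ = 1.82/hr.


a = λ/μ = 1.6648; ρ = a/5 = 0.3330
P₀ = 0.188693 (from M/M/c formula)
C(c,a) = [a^c/(c!(1−ρ))]·P₀ = [12.78958/(120·0.6670)]·0.188693
= 0.15978·0.188693 = 0.030150

Final: 0.030150


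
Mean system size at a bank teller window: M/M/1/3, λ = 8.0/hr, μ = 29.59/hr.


ρ = 8.0/29.59 = 0.2704
L = ρ[1 − (K+1)ρ^K + Kρ^(K+1)] / [(1−ρ)(1−ρ^(K+1))]
Numerator: 0.2704·(1 − 4·0.019762 + 3·0.005343) = 0.253323
Denominator: (0.7296)·(0.994657) = 0.725740
L = 0.253323/0.725740 = 0.3491

Final: 0.3491


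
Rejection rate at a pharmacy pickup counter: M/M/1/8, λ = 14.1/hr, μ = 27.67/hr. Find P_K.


ρ = λ/μ = 14.1/27.67 = 0.5096
P_K = (1−ρ)ρ^K/(1−ρ^(K+1)) = (0.4904·0.004547)/(1 − 0.002317)
= 0.002230/0.997683 = 0.002235

Final: 0.002235


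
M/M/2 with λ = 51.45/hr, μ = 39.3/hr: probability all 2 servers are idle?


a = λ/μ = 51.45/39.3 = 1.3092; ρ = a/c = 0.6546
Σ_{k=0}^{1} a^k/k! (terms k=0..1) = 1.00000 + 1.30916 = 2.30916
Tail: a^2/(2!(1−ρ)) = 1.71390/(2·0.3454) = 2.48089
P₀ = 1/(2.30916 + 2.48089) = 1/4.79006 = 0.208766

Final: 0.208766


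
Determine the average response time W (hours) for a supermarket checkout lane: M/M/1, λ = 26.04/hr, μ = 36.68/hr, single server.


W = 1/(μ−λ) = 1/(36.68 − 26.04) = 1/10.64 = 0.09398 hr

Final: 0.09398 hr


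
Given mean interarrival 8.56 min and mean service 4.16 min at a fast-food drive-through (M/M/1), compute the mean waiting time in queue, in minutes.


λ = 60/8.56 = 7.0093 /hr
μ = 60/4.16 = 14.4231 /hr
ρ = λ/μ = 7.0093/14.4231 = 0.4860
Wq = ρ/(μ−λ) = 0.4860/(14.4231−7.0093) = 0.06555 hr
In minutes: 0.06555·60 = 3.933 min

Final: 3.933 min


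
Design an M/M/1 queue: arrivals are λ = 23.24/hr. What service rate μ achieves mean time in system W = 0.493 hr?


W = 1/(μ−λ) ⇒ μ − λ = 1/W = 1/0.493 = 2.0284
μ = λ + 1/W = 23.24 + 2.0284 = 25.2684 per hr

Final: 25.2684 /hr


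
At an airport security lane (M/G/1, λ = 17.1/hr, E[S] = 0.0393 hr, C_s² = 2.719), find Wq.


ρ = λ·E[S] = 17.1·0.0393 = 0.6720
E[S²] = E[S]²(1+C_s²) = 0.0393²·(1+2.719) = 0.005744
Wq = λ·E[S²]/(2(1−ρ)) = 17.1·0.005744/(2·0.3280) = 0.14974 hr

Final: 0.14974 hr


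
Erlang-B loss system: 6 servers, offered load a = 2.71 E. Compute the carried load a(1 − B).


B(6,2.71) = 0.037388 (Erlang-B)
Carried load = a(1 − B) = 2.71·(1 − 0.037388) = 2.71·0.962612 = 2.6087 E

Final: 2.6087 Erlangs


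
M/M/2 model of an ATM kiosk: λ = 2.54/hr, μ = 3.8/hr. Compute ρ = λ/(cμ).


ρ = λ/(cμ) = 2.54/(2·3.8) = 2.54/7.60 = 0.3342

Final: 0.3342


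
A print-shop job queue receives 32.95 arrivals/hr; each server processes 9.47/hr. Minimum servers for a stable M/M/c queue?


Stability requires cμ > λ ⇔ c > λ/μ.
λ/μ = 32.95/9.47 = 3.4794
Minimum integer c = ⌊3.4794⌋ + 1 = 4
Check: 4·9.47 = 37.88 > 32.95, while 3·9.47 = 28.41 ≤ 32.95

Final: 4 servers


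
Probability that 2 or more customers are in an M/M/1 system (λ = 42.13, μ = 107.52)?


ρ = 42.13/107.52 = 0.3918
P(N ≥ n) = ρ^n = 0.3918^2 = 0.153534

Final: 0.153534


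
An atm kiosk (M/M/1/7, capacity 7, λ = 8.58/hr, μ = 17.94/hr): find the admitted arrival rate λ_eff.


ρ = 0.4783; P_K = (1−ρ)ρ^7/(1−ρ^8) = 0.002994
λ_eff = λ(1 − P_K) = 8.58·(1 − 0.002994) = 8.58·0.997006 = 8.5543 /hr

Final: 8.5543 /hr


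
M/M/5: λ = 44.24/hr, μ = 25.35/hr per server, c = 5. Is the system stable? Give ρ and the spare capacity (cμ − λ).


Total capacity cμ = 5·25.35 = 126.75/hr
ρ = λ/(cμ) = 44.24/126.75 = 0.3490
Stable ⇔ ρ < 1: YES
Spare capacity = cμ − λ = 126.75 − 44.24 = 82.51/hr

Final: ρ = 0.3490; stable; margin = 82.51/hr


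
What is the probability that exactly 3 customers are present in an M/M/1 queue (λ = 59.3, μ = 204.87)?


ρ = 59.3/204.87 = 0.2895
P_n = (1−ρ)·ρ^n = (1 − 0.2895)·0.2895^3 = 0.7105·0.024251 = 0.017231

Final: 0.017231


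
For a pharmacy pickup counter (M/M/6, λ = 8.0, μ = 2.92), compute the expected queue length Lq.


a = λ/μ = 2.7397; ρ = a/6 = 0.4566
P₀ = 0.063959
Lq = P₀·a^c·ρ / (c!·(1−ρ)²) = 0.063959·422.90499·0.4566/(720·0.29526)
= 0.05810

Final: 0.05810


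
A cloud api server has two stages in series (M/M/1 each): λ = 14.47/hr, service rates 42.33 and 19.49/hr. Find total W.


Each node sees arrival rate λ = 14.47/hr (tandem ⇒ throughput preserved).
W₁ = 1/(μ₁−λ) = 1/(42.33−14.47) = 0.03589 hr
W₂ = 1/(μ₂−λ) = 1/(19.49−14.47) = 0.19920 hr
W_total = W₁ + W₂ = 0.03589 + 0.19920 = 0.23510 hr

Final: 0.23510 hr


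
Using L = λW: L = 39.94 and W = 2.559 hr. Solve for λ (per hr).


λ = L/W = 39.94/2.559 = 15.6077 /hr

Final: 15.6077 /hr


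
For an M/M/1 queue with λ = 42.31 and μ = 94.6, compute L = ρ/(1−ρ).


ρ = λ/μ = 42.31/94.6 = 0.4473
L = ρ/(1−ρ) = 0.4473/(1 − 0.4473) = 0.4473/0.5527 = 0.8091

Final: 0.8091


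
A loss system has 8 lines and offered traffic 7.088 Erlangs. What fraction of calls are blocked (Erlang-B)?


B(c,a) = (a^c/c!) / Σ_{k=0}^{c} a^k/k!
a^8/8! = 158.004388
Σ terms (k=0..8): 1.00000 + 7.08800 + 25.11987 + 59.34988 + 105.16799 + 149.08615 + 176.12044 + 178.33452 + 158.00439 = 859.271250
B = 158.004388/859.271250 = 0.183882

Final: 0.183882


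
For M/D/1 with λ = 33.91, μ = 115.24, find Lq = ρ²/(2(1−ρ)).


ρ = 33.91/115.24 = 0.2943
M/D/1: Lq = ρ²/(2(1−ρ)) = 0.08659/(2·0.7057) = 0.06134

Final: 0.06134


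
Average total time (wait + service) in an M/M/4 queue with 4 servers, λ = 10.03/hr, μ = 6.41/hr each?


a = 1.5647; ρ = 0.3912; P₀ = 0.206708
Lq = P₀·a^c·ρ/(c!(1−ρ)²) = 0.05449
Wq = Lq/λ = 0.05449/10.03 = 0.005433 hr
W = Wq + 1/μ = 0.005433 + 0.15601 = 0.16144 hr

Final: 0.16144 hr


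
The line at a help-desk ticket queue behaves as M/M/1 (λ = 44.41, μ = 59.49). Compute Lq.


ρ = 44.41/59.49 = 0.7465
Lq = ρ²/(1−ρ) = 0.5573/0.2535 = 2.1984

Final: 2.1984


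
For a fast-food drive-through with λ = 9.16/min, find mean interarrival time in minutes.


Mean interarrival time = 1/λ = 1/9.16 minute = 0.10917 minute
In minutes: 0.10917 × 1 = 0.1092 min

Final: 0.1092 min


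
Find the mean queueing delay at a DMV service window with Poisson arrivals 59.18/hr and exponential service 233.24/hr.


ρ = 59.18/233.24 = 0.2537
Wq = ρ/(μ−λ) = 0.2537/(233.24 − 59.18) = 0.2537/174.06 = 0.001458 hr

Final: 0.001458 hr


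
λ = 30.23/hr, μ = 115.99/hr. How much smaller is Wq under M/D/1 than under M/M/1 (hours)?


ρ = 30.23/115.99 = 0.2606
Wq(M/M/1) = ρ/(μ−λ) = 0.2606/85.76 = 0.003039 hr
Wq(M/D/1) = ρ/(2(μ−λ)) = 0.001520 hr
Savings = 0.003039 − 0.001520 = 0.001520 hr

Final: 0.001520 hr


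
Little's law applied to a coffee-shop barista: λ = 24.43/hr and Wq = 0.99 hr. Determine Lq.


Lq = λWq = 24.43·0.99 = 24.1857

Final: 24.1857


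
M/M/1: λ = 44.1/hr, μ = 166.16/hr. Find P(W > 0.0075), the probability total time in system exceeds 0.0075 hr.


W ~ Exponential(μ−λ) for M/M/1.
μ − λ = 166.16 − 44.1 = 122.0600
P(W > t) = e^{−(μ−λ)t} = e^{−0.9154} = 0.400336

Final: 0.400336


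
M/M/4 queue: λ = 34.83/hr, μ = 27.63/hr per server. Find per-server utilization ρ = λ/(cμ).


ρ = λ/(cμ) = 34.83/(4·27.63) = 34.83/110.52 = 0.3151

Final: 0.3151


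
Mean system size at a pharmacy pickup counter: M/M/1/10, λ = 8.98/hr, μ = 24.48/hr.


ρ = 8.98/24.48 = 0.3668
L = ρ[1 − (K+1)ρ^K + Kρ^(K+1)] / [(1−ρ)(1−ρ^(K+1))]
Numerator: 0.3668·(1 − 11·0.00004412 + 10·0.00001619) = 0.366711
Denominator: (0.6332)·(0.999984) = 0.633160
L = 0.366711/0.633160 = 0.5792

Final: 0.5792


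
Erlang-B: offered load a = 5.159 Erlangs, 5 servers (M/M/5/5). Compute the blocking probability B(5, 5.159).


B(c,a) = (a^c/c!) / Σ_{k=0}^{c} a^k/k!
a^5/5! = 30.454144
Σ terms (k=0..5): 1.00000 + 5.15900 + 13.30764 + 22.88471 + 29.51555 + 30.45414 = 102.321039
B = 30.454144/102.321039 = 0.297633

Final: 0.297633


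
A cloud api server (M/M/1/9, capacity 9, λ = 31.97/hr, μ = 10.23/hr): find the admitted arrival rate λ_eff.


ρ = 3.1251; P_K = (1−ρ)ρ^9/(1−ρ^10) = 0.680020
λ_eff = λ(1 − P_K) = 31.97·(1 − 0.680020) = 31.97·0.319980 = 10.2298 /hr

Final: 10.2298 /hr


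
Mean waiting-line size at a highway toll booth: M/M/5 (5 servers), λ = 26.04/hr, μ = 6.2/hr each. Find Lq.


a = λ/μ = 4.2000; ρ = a/5 = 0.8400
P₀ = 0.009311
Lq = P₀·a^c·ρ / (c!·(1−ρ)²) = 0.009311·1306.91232·0.8400/(120·0.02560)
= 3.32731

Final: 3.32731


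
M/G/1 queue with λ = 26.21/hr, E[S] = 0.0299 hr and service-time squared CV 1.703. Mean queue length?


ρ = λ·E[S] = 26.21·0.0299 = 0.7837
Lq = ρ²(1+C_s²)/(2(1−ρ)) = 0.6142·(1+1.703)/(2·0.2163)
= 0.6142·2.7030/0.4326 = 3.83702

Final: 3.83702


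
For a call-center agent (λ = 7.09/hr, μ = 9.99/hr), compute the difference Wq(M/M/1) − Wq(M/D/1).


ρ = 7.09/9.99 = 0.7097
Wq(M/M/1) = ρ/(μ−λ) = 0.7097/2.90 = 0.24473 hr
Wq(M/D/1) = ρ/(2(μ−λ)) = 0.12236 hr
Savings = 0.24473 − 0.12236 = 0.12236 hr

Final: 0.12236 hr


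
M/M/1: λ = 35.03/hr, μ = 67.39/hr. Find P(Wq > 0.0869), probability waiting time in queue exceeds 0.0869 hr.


ρ = 35.03/67.39 = 0.5198
P(Wq > t) = ρ·e^{−(μ−λ)t} = 0.5198·e^{−2.8121}
= 0.5198·0.060080 = 0.031230

Final: 0.031230


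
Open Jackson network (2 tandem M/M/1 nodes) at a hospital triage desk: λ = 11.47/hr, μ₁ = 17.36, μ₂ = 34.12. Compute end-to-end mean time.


Each node sees arrival rate λ = 11.47/hr (tandem ⇒ throughput preserved).
W₁ = 1/(μ₁−λ) = 1/(17.36−11.47) = 0.16978 hr
W₂ = 1/(μ₂−λ) = 1/(34.12−11.47) = 0.04415 hr
W_total = W₁ + W₂ = 0.16978 + 0.04415 = 0.21393 hr

Final: 0.21393 hr


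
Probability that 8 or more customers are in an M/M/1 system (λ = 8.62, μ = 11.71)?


ρ = 8.62/11.71 = 0.7361
P(N ≥ n) = ρ^n = 0.7361^8 = 0.086219

Final: 0.086219


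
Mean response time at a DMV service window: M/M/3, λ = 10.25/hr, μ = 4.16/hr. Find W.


a = 2.4639; ρ = 0.8213; P₀ = 0.048895
Lq = P₀·a^c·ρ/(c!(1−ρ)²) = 3.13571
Wq = Lq/λ = 3.13571/10.25 = 0.30592 hr
W = Wq + 1/μ = 0.30592 + 0.24038 = 0.54631 hr

Final: 0.54631 hr


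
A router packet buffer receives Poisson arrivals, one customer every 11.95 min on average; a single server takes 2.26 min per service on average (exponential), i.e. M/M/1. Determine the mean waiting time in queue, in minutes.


λ = 60/11.95 = 5.0209 /hr
μ = 60/2.26 = 26.5487 /hr
ρ = λ/μ = 5.0209/26.5487 = 0.1891
Wq = ρ/(μ−λ) = 0.1891/(26.5487−5.0209) = 0.008785 hr
In minutes: 0.008785·60 = 0.5271 min

Final: 0.5271 min


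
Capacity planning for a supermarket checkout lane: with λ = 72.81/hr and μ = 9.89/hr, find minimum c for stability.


Stability requires cμ > λ ⇔ c > λ/μ.
λ/μ = 72.81/9.89 = 7.3620
Minimum integer c = ⌊7.3620⌋ + 1 = 8
Check: 8·9.89 = 79.12 > 72.81, while 7·9.89 = 69.23 ≤ 72.81

Final: 8 servers


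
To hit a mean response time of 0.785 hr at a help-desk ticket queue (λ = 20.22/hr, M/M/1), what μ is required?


W = 1/(μ−λ) ⇒ μ − λ = 1/W = 1/0.785 = 1.2739
μ = λ + 1/W = 20.22 + 1.2739 = 21.4939 per hr

Final: 21.4939 /hr


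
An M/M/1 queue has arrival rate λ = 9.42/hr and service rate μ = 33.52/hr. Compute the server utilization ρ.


ρ = λ/μ = 9.42/33.52 = 0.2810

Final: 0.2810


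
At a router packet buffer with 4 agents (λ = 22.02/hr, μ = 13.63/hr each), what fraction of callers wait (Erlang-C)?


a = λ/μ = 1.6156; ρ = a/4 = 0.4039
P₀ = 0.196098 (from M/M/c formula)
C(c,a) = [a^c/(c!(1−ρ))]·P₀ = [6.81218/(24·0.5961)]·0.196098
= 0.47615·0.196098 = 0.093373

Final: 0.093373


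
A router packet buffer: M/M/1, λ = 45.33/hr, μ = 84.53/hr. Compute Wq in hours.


ρ = 45.33/84.53 = 0.5363
Wq = ρ/(μ−λ) = 0.5363/(84.53 − 45.33) = 0.5363/39.20 = 0.01368 hr

Final: 0.01368 hr


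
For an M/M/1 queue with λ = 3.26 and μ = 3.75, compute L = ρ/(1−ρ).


ρ = λ/μ = 3.26/3.75 = 0.8693
L = ρ/(1−ρ) = 0.8693/(1 − 0.8693) = 0.8693/0.1307 = 6.6531

Final: 6.6531


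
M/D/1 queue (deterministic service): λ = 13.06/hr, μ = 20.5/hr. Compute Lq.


ρ = 13.06/20.5 = 0.6371
M/D/1: Lq = ρ²/(2(1−ρ)) = 0.4059/(2·0.3629) = 0.55915

Final: 0.55915


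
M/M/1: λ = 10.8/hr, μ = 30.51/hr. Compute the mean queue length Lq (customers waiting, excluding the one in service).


ρ = 10.8/30.51 = 0.3540
Lq = ρ²/(1−ρ) = 0.1253/0.6460 = 0.1940

Final: 0.1940


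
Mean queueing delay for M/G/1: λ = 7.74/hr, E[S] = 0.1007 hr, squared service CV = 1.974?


ρ = λ·E[S] = 7.74·0.1007 = 0.7794
E[S²] = E[S]²(1+C_s²) = 0.1007²·(1+1.974) = 0.030158
Wq = λ·E[S²]/(2(1−ρ)) = 7.74·0.030158/(2·0.2206) = 0.52910 hr

Final: 0.52910 hr


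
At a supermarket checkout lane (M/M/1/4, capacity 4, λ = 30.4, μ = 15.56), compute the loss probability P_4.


ρ = λ/μ = 30.4/15.56 = 1.9537
P_K = (1−ρ)ρ^K/(1−ρ^(K+1)) = (-0.9537·14.569880)/(1 − 28.465575)
= -13.895695/-27.465575 = 0.505931

Final: 0.505931


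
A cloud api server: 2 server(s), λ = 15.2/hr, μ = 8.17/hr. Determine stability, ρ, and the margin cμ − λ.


Total capacity cμ = 2·8.17 = 16.34/hr
ρ = λ/(cμ) = 15.2/16.34 = 0.9302
Stable ⇔ ρ < 1: YES
Spare capacity = cμ − λ = 16.34 − 15.2 = 1.14/hr

Final: ρ = 0.9302; stable; margin = 1.14/hr


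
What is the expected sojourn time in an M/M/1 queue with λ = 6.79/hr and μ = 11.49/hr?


W = 1/(μ−λ) = 1/(11.49 − 6.79) = 1/4.70 = 0.2128 hr

Final: 0.2128 hr


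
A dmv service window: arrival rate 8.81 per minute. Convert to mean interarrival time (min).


Mean interarrival time = 1/λ = 1/8.81 minute = 0.11351 minute
In minutes: 0.11351 × 1 = 0.1135 min

Final: 0.1135 min


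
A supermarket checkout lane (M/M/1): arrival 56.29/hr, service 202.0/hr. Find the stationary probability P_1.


ρ = 56.29/202.0 = 0.2787
P_n = (1−ρ)·ρ^n = (1 − 0.2787)·0.2787^1 = 0.7213·0.278663 = 0.201010

Final: 0.201010


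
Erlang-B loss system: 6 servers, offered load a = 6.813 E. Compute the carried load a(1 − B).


B(6,6.813) = 0.319511 (Erlang-B)
Carried load = a(1 − B) = 6.813·(1 − 0.319511) = 6.813·0.680489 = 4.6362 E

Final: 4.6362 Erlangs


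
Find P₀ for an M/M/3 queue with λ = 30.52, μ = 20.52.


a = λ/μ = 30.52/20.52 = 1.4873; ρ = a/c = 0.4958
Σ_{k=0}^{2} a^k/k! (terms k=0..2) = 1.00000 + 1.48733 + 1.10607 = 3.59340
Tail: a^3/(3!(1−ρ)) = 3.29019/(6·0.5042) = 1.08754
P₀ = 1/(3.59340 + 1.08754) = 1/4.68095 = 0.213632

Final: 0.213632


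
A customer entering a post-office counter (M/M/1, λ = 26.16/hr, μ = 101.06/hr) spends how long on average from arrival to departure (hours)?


W = 1/(μ−λ) = 1/(101.06 − 26.16) = 1/74.90 = 0.01335 hr

Final: 0.01335 hr


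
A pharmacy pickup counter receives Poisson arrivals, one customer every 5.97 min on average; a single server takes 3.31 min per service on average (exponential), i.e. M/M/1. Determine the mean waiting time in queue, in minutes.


λ = 60/5.97 = 10.0503 /hr
μ = 60/3.31 = 18.1269 /hr
ρ = λ/μ = 10.0503/18.1269 = 0.5544
Wq = ρ/(μ−λ) = 0.5544/(18.1269−10.0503) = 0.06865 hr
In minutes: 0.06865·60 = 4.119 min

Final: 4.119 min


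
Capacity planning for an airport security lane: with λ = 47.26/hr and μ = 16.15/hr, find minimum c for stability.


Stability requires cμ > λ ⇔ c > λ/μ.
λ/μ = 47.26/16.15 = 2.9263
Minimum integer c = ⌊2.9263⌋ + 1 = 3
Check: 3·16.15 = 48.45 > 47.26, while 2·16.15 = 32.30 ≤ 47.26

Final: 3 servers


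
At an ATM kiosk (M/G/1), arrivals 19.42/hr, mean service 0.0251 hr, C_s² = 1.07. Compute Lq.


ρ = λ·E[S] = 19.42·0.0251 = 0.4874
Lq = ρ²(1+C_s²)/(2(1−ρ)) = 0.2376·(1+1.07)/(2·0.5126)
= 0.2376·2.0700/1.0251 = 0.47978

Final: 0.47978


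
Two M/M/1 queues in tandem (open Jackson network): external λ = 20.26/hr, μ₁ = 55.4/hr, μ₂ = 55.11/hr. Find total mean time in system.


Each node sees arrival rate λ = 20.26/hr (tandem ⇒ throughput preserved).
W₁ = 1/(μ₁−λ) = 1/(55.4−20.26) = 0.02846 hr
W₂ = 1/(μ₂−λ) = 1/(55.11−20.26) = 0.02869 hr
W_total = W₁ + W₂ = 0.02846 + 0.02869 = 0.05715 hr

Final: 0.05715 hr


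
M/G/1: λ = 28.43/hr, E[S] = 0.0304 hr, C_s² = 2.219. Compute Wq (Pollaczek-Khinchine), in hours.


ρ = λ·E[S] = 28.43·0.0304 = 0.8643
E[S²] = E[S]²(1+C_s²) = 0.0304²·(1+2.219) = 0.002975
Wq = λ·E[S²]/(2(1−ρ)) = 28.43·0.002975/(2·0.1357) = 0.31156 hr

Final: 0.31156 hr
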